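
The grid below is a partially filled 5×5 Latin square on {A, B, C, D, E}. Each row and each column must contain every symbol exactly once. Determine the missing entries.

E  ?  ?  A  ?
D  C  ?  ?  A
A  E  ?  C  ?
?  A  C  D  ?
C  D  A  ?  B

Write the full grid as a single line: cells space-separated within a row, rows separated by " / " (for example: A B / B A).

Cell (r1,c2): row 1 has {A,E}; column 2 has {A,C,D,E} → B.
Cell (r1,c3): row 1 has {A,B,E}; column 3 has {A,C} → D.
Cell (r1,c5): row 1 has {A,B,D,E}; column 5 has {A,B} → C.
Cell (r3,c3): row 3 has {A,C,E}; column 3 has {A,C,D} → B.
Cell (r3,c5): row 3 has {A,B,C,E}; column 5 has {A,B,C} → D.
Cell (r4,c1): row 4 has {A,C,D}; column 1 has {A,C,D,E} → B.
Cell (r4,c5): row 4 has {A,B,C,D}; column 5 has {A,B,C,D} → E.
Cell (r5,c4): row 5 has {A,B,C,D}; column 4 has {A,C,D} → E.
Cell (r2,c3): row 2 has {A,C,D}; column 3 has {A,B,C,D} → E.
Cell (r2,c4): row 2 has {A,C,D,E}; column 4 has {A,C,D,E} → B.

E B D A C / D C E B A / A E B C D / B A C D E / C D A E B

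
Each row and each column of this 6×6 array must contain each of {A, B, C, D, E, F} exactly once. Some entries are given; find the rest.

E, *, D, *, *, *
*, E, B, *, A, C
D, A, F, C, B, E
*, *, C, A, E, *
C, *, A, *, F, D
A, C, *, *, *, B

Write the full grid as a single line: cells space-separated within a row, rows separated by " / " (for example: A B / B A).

(r1,c5): row 1 has {D,E}; column 5 has {A,B,E,F}, so it must be C.
(r2,c1): row 2 has {A,B,C,E}; column 1 has {A,C,D,E}, so it must be F.
(r2,c4): row 2 has {A,B,C,E,F}; column 4 has {A,C}, so it must be D.
(r4,c1): row 4 has {A,C,E}; column 1 has {A,C,D,E,F}, so it must be B.
(r4,c6): row 4 has {A,B,C,E}; column 6 has {B,C,D,E}, so it must be F.
(r5,c2): row 5 has {A,C,D,F}; column 2 has {A,C,E}, so it must be B.
(r5,c4): row 5 has {A,B,C,D,F}; column 4 has {A,C,D}, so it must be E.
(r6,c3): row 6 has {A,B,C}; column 3 has {A,B,C,D,F}, so it must be E.
(r6,c4): row 6 has {A,B,C,E}; column 4 has {A,C,D,E}, so it must be F.
(r6,c5): row 6 has {A,B,C,E,F}; column 5 has {A,B,C,E,F}, so it must be D.
(r1,c2): row 1 has {C,D,E}; column 2 has {A,B,C,E}, so it must be F.
(r1,c4): row 1 has {C,D,E,F}; column 4 has {A,C,D,E,F}, so it must be B.
(r1,c6): row 1 has {B,C,D,E,F}; column 6 has {B,C,D,E,F}, so it must be A.
(r4,c2): row 4 has {A,B,C,E,F}; column 2 has {A,B,C,E,F}, so it must be D.

E F D B C A / F E B D A C / D A F C B E / B D C A E F / C B A E F D / A C E F D B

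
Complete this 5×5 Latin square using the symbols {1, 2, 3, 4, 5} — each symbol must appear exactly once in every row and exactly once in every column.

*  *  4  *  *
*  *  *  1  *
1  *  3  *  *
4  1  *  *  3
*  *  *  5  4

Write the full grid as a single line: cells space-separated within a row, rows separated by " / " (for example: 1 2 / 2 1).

5 2 4 3 1 / 3 4 2 1 5 / 1 5 3 4 2 / 4 1 5 2 3 / 2 3 1 5 4

(r4,c4): row 4 has {1,3,4}; column 4 has {1,5}, so it must be 2.
(r1,c4): row 1 has {4}; column 4 has {1,2,5}, so it must be 3.
(r3,c4): row 3 has {1,3}; column 4 has {1,2,3,5}, so it must be 4.
(r4,c3): row 4 has {1,2,3,4}; column 3 has {3,4}, so it must be 5.
(r2,c3): row 2 has {1}; column 3 has {3,4,5}, so it must be 2.
(r2,c5): row 2 has {1,2}; column 5 has {3,4}, so it must be 5.
(r3,c5): row 3 has {1,3,4}; column 5 has {3,4,5}, so it must be 2.
(r5,c3): row 5 has {4,5}; column 3 has {2,3,4,5}, so it must be 1.
(r1,c5): row 1 has {3,4}; column 5 has {2,3,4,5}, so it must be 1.
(r2,c1): row 2 has {1,2,5}; column 1 has {1,4}, so it must be 3.
(r2,c2): row 2 has {1,2,3,5}; column 2 has {1}, so it must be 4.
(r3,c2): row 3 has {1,2,3,4}; column 2 has {1,4}, so it must be 5.
(r5,c1): row 5 has {1,4,5}; column 1 has {1,3,4}, so it must be 2.
(r5,c2): row 5 has {1,2,4,5}; column 2 has {1,4,5}, so it must be 3.
(r1,c1): row 1 has {1,3,4}; column 1 has {1,2,3,4}, so it must be 5.
(r1,c2): row 1 has {1,3,4,5}; column 2 has {1,3,4,5}, so it must be 2.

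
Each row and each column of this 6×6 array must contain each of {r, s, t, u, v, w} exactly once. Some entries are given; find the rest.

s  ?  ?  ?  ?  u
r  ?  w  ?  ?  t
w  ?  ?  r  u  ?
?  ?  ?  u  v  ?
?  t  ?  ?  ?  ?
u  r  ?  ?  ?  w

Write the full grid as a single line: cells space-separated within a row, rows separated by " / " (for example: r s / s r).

s v r t w u / r u w v s t / w s t r u v / t w s u v r / v t u w r s / u r v s t w

Cell (r2,c5): row 2 has {r,t,w}; column 5 has {u,v} → s.
Cell (r4,c1): row 4 has {u,v}; column 1 has {r,s,u,w} → t.
Cell (r5,c1): row 5 has {t}; column 1 has {r,s,t,u,w} → v.
Cell (r6,c5): row 6 has {r,u,w}; column 5 has {s,u,v} → t.
Cell (r2,c4): row 2 has {r,s,t,w}; column 4 has {r,u} → v.
Cell (r6,c4): row 6 has {r,t,u,w}; column 4 has {r,u,v} → s.
Cell (r2,c2): row 2 has {r,s,t,v,w}; column 2 has {r,t} → u.
Cell (r5,c4): row 5 has {t,v}; column 4 has {r,s,u,v} → w.
Cell (r5,c5): row 5 has {t,v,w}; column 5 has {s,t,u,v} → r.
Cell (r5,c6): row 5 has {r,t,v,w}; column 6 has {t,u,w} → s.
Cell (r6,c3): row 6 has {r,s,t,u,w}; column 3 has {w} → v.
Cell (r1,c4): row 1 has {s,u}; column 4 has {r,s,u,v,w} → t.
Cell (r1,c5): row 1 has {s,t,u}; column 5 has {r,s,t,u,v} → w.
Cell (r3,c6): row 3 has {r,u,w}; column 6 has {s,t,u,w} → v.
Cell (r4,c6): row 4 has {t,u,v}; column 6 has {s,t,u,v,w} → r.
Cell (r5,c3): row 5 has {r,s,t,v,w}; column 3 has {v,w} → u.
Cell (r1,c2): row 1 has {s,t,u,w}; column 2 has {r,t,u} → v.
Cell (r1,c3): row 1 has {s,t,u,v,w}; column 3 has {u,v,w} → r.
Cell (r3,c2): row 3 has {r,u,v,w}; column 2 has {r,t,u,v} → s.
Cell (r3,c3): row 3 has {r,s,u,v,w}; column 3 has {r,u,v,w} → t.
Cell (r4,c2): row 4 has {r,t,u,v}; column 2 has {r,s,t,u,v} → w.
Cell (r4,c3): row 4 has {r,t,u,v,w}; column 3 has {r,t,u,v,w} → s.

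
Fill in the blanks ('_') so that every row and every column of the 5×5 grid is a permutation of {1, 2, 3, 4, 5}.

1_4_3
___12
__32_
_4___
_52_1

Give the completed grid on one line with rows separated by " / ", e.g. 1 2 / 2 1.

Cell (r1,c2): row 1 has {1,3,4}; column 2 has {4,5} → 2.
Cell (r1,c4): row 1 has {1,2,3,4}; column 4 has {1,2} → 5.
Cell (r2,c2): row 2 has {1,2}; column 2 has {2,4,5} → 3.
Cell (r2,c3): row 2 has {1,2,3}; column 3 has {2,3,4} → 5.
Cell (r3,c2): row 3 has {2,3}; column 2 has {2,3,4,5} → 1.
Cell (r4,c3): row 4 has {4}; column 3 has {2,3,4,5} → 1.
Cell (r4,c4): row 4 has {1,4}; column 4 has {1,2,5} → 3.
Cell (r4,c5): row 4 has {1,3,4}; column 5 has {1,2,3} → 5.
Cell (r5,c4): row 5 has {1,2,5}; column 4 has {1,2,3,5} → 4.
Cell (r2,c1): row 2 has {1,2,3,5}; column 1 has {1} → 4.
Cell (r3,c1): row 3 has {1,2,3}; column 1 has {1,4} → 5.
Cell (r3,c5): row 3 has {1,2,3,5}; column 5 has {1,2,3,5} → 4.
Cell (r4,c1): row 4 has {1,3,4,5}; column 1 has {1,4,5} → 2.
Cell (r5,c1): row 5 has {1,2,4,5}; column 1 has {1,2,4,5} → 3.

1 2 4 5 3 / 4 3 5 1 2 / 5 1 3 2 4 / 2 4 1 3 5 / 3 5 2 4 1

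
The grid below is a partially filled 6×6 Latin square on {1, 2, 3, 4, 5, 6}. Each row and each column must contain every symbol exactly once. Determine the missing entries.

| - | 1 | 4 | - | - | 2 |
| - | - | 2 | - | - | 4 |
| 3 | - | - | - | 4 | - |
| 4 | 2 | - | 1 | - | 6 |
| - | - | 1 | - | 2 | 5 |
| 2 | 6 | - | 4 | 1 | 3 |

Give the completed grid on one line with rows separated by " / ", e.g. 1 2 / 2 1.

5 1 4 6 3 2 / 1 3 2 5 6 4 / 3 5 6 2 4 1 / 4 2 3 1 5 6 / 6 4 1 3 2 5 / 2 6 5 4 1 3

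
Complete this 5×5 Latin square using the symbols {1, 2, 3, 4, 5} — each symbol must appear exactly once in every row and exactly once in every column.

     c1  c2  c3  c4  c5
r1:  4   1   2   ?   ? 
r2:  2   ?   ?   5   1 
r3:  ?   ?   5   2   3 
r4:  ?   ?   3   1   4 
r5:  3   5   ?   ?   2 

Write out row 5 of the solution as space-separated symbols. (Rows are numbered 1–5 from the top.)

3 5 1 4 2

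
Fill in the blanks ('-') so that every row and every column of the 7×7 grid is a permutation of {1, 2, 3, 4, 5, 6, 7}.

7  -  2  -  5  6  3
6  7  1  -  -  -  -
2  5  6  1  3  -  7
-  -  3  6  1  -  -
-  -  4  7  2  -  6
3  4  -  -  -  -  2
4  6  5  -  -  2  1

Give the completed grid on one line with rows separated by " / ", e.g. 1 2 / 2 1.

At row 1, column 2: row 1 has {2,3,5,6,7}; column 2 has {4,5,6,7}; that leaves 1.
At row 1, column 4: row 1 has {1,2,3,5,6,7}; column 4 has {1,6,7}; that leaves 4.
At row 2, column 5: row 2 has {1,6,7}; column 5 has {1,2,3,5}; that leaves 4.
At row 2, column 7: row 2 has {1,4,6,7}; column 7 has {1,2,3,6,7}; that leaves 5.
At row 3, column 6: row 3 has {1,2,3,5,6,7}; column 6 has {2,6}; that leaves 4.
At row 4, column 1: row 4 has {1,3,6}; column 1 has {2,3,4,6,7}; that leaves 5.
At row 4, column 2: row 4 has {1,3,5,6}; column 2 has {1,4,5,6,7}; that leaves 2.
At row 4, column 6: row 4 has {1,2,3,5,6}; column 6 has {2,4,6}; that leaves 7.
At row 4, column 7: row 4 has {1,2,3,5,6,7}; column 7 has {1,2,3,5,6,7}; that leaves 4.
At row 5, column 1: row 5 has {2,4,6,7}; column 1 has {2,3,4,5,6,7}; that leaves 1.
At row 5, column 2: row 5 has {1,2,4,6,7}; column 2 has {1,2,4,5,6,7}; that leaves 3.
At row 5, column 6: row 5 has {1,2,3,4,6,7}; column 6 has {2,4,6,7}; that leaves 5.
At row 6, column 3: row 6 has {2,3,4}; column 3 has {1,2,3,4,5,6}; that leaves 7.
At row 6, column 4: row 6 has {2,3,4,7}; column 4 has {1,4,6,7}; that leaves 5.
At row 6, column 5: row 6 has {2,3,4,5,7}; column 5 has {1,2,3,4,5}; that leaves 6.
At row 6, column 6: row 6 has {2,3,4,5,6,7}; column 6 has {2,4,5,6,7}; that leaves 1.
At row 7, column 4: row 7 has {1,2,4,5,6}; column 4 has {1,4,5,6,7}; that leaves 3.
At row 7, column 5: row 7 has {1,2,3,4,5,6}; column 5 has {1,2,3,4,5,6}; that leaves 7.
At row 2, column 4: row 2 has {1,4,5,6,7}; column 4 has {1,3,4,5,6,7}; that leaves 2.
At row 2, column 6: row 2 has {1,2,4,5,6,7}; column 6 has {1,2,4,5,6,7}; that leaves 3.

7 1 2 4 5 6 3 / 6 7 1 2 4 3 5 / 2 5 6 1 3 4 7 / 5 2 3 6 1 7 4 / 1 3 4 7 2 5 6 / 3 4 7 5 6 1 2 / 4 6 5 3 7 2 1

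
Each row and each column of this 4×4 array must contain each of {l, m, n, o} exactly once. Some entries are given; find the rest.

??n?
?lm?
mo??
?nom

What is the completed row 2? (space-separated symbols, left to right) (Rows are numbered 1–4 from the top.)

n l m o

(r1,c2): row 1 has {n}; column 2 has {l,n,o}, so it must be m.
(r3,c3): row 3 has {m,o}; column 3 has {m,n,o}, so it must be l.
(r3,c4): row 3 has {l,m,o}; column 4 has {m}, so it must be n.
(r4,c1): row 4 has {m,n,o}; column 1 has {m}, so it must be l.
(r1,c1): row 1 has {m,n}; column 1 has {l,m}, so it must be o.
(r1,c4): row 1 has {m,n,o}; column 4 has {m,n}, so it must be l.
(r2,c1): row 2 has {l,m}; column 1 has {l,m,o}, so it must be n.
(r2,c4): row 2 has {l,m,n}; column 4 has {l,m,n}, so it must be o.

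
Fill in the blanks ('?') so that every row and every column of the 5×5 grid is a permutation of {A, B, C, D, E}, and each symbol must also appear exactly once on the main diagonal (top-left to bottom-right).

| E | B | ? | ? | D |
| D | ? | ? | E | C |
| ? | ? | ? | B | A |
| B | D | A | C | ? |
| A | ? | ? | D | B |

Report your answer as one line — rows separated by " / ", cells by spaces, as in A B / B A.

E B C A D / D A B E C / C E D B A / B D A C E / A C E D B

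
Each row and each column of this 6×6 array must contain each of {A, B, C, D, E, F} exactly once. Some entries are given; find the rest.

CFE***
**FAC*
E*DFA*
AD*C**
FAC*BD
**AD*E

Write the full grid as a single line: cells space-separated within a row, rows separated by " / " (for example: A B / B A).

At row 1, column 4: row 1 has {C,E,F}; column 4 has {A,C,D,F}; that leaves B.
At row 1, column 5: row 1 has {B,C,E,F}; column 5 has {A,B,C}; that leaves D.
At row 1, column 6: row 1 has {B,C,D,E,F}; column 6 has {D,E}; that leaves A.
At row 2, column 6: row 2 has {A,C,F}; column 6 has {A,D,E}; that leaves B.
At row 3, column 6: row 3 has {A,D,E,F}; column 6 has {A,B,D,E}; that leaves C.
At row 4, column 3: row 4 has {A,C,D}; column 3 has {A,C,D,E,F}; that leaves B.
At row 4, column 6: row 4 has {A,B,C,D}; column 6 has {A,B,C,D,E}; that leaves F.
At row 5, column 4: row 5 has {A,B,C,D,F}; column 4 has {A,B,C,D,F}; that leaves E.
At row 6, column 1: row 6 has {A,D,E}; column 1 has {A,C,E,F}; that leaves B.
At row 6, column 2: row 6 has {A,B,D,E}; column 2 has {A,D,F}; that leaves C.
At row 6, column 5: row 6 has {A,B,C,D,E}; column 5 has {A,B,C,D}; that leaves F.
At row 2, column 1: row 2 has {A,B,C,F}; column 1 has {A,B,C,E,F}; that leaves D.
At row 2, column 2: row 2 has {A,B,C,D,F}; column 2 has {A,C,D,F}; that leaves E.
At row 3, column 2: row 3 has {A,C,D,E,F}; column 2 has {A,C,D,E,F}; that leaves B.
At row 4, column 5: row 4 has {A,B,C,D,F}; column 5 has {A,B,C,D,F}; that leaves E.

C F E B D A / D E F A C B / E B D F A C / A D B C E F / F A C E B D / B C A D F E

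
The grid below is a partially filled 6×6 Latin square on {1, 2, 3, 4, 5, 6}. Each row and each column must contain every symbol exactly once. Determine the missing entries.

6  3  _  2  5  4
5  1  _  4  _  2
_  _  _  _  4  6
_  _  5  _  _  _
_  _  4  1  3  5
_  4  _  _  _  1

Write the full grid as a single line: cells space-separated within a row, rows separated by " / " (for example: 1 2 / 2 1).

6 3 1 2 5 4 / 5 1 3 4 6 2 / 1 5 2 3 4 6 / 4 2 5 6 1 3 / 2 6 4 1 3 5 / 3 4 6 5 2 1

At row 1, column 3: row 1 has {2,3,4,5,6}; column 3 has {4,5}; that leaves 1.
At row 2, column 5: row 2 has {1,2,4,5}; column 5 has {3,4,5}; that leaves 6.
At row 4, column 6: row 4 has {5}; column 6 has {1,2,4,5,6}; that leaves 3.
At row 5, column 1: row 5 has {1,3,4,5}; column 1 has {5,6}; that leaves 2.
At row 5, column 2: row 5 has {1,2,3,4,5}; column 2 has {1,3,4}; that leaves 6.
At row 6, column 1: row 6 has {1,4}; column 1 has {2,5,6}; that leaves 3.
At row 6, column 5: row 6 has {1,3,4}; column 5 has {3,4,5,6}; that leaves 2.
At row 2, column 3: row 2 has {1,2,4,5,6}; column 3 has {1,4,5}; that leaves 3.
At row 3, column 1: row 3 has {4,6}; column 1 has {2,3,5,6}; that leaves 1.
At row 3, column 3: row 3 has {1,4,6}; column 3 has {1,3,4,5}; that leaves 2.
At row 4, column 1: row 4 has {3,5}; column 1 has {1,2,3,5,6}; that leaves 4.
At row 4, column 2: row 4 has {3,4,5}; column 2 has {1,3,4,6}; that leaves 2.
At row 4, column 4: row 4 has {2,3,4,5}; column 4 has {1,2,4}; that leaves 6.
At row 4, column 5: row 4 has {2,3,4,5,6}; column 5 has {2,3,4,5,6}; that leaves 1.
At row 6, column 3: row 6 has {1,2,3,4}; column 3 has {1,2,3,4,5}; that leaves 6.
At row 6, column 4: row 6 has {1,2,3,4,6}; column 4 has {1,2,4,6}; that leaves 5.
At row 3, column 2: row 3 has {1,2,4,6}; column 2 has {1,2,3,4,6}; that leaves 5.
At row 3, column 4: row 3 has {1,2,4,5,6}; column 4 has {1,2,4,5,6}; that leaves 3.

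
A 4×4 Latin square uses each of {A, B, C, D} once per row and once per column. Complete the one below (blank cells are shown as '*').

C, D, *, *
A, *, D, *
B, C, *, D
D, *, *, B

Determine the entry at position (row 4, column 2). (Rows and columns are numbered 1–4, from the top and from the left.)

A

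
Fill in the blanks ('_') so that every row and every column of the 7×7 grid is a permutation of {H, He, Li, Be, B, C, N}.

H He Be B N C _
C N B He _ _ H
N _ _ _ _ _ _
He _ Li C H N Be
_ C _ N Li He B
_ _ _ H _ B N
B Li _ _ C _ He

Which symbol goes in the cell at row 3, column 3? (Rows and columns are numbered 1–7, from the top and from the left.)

He

Cell (r1,c7): row 1 has {H,He,Be,B,C,N}; column 7 has {H,He,Be,B,N} → Li.
Cell (r2,c5): row 2 has {H,He,B,C,N}; column 5 has {H,Li,C,N} → Be.
Cell (r2,c6): row 2 has {H,He,Be,B,C,N}; column 6 has {He,B,C,N} → Li.
Cell (r3,c7): row 3 has {N}; column 7 has {H,He,Li,Be,B,N} → C.
Cell (r4,c2): row 4 has {H,He,Li,Be,C,N}; column 2 has {He,Li,C,N} → B.
Cell (r5,c1): row 5 has {He,Li,B,C,N}; column 1 has {H,He,B,C,N} → Be.
Cell (r5,c3): row 5 has {He,Li,Be,B,C,N}; column 3 has {Li,Be,B} → H.
Cell (r6,c1): row 6 has {H,B,N}; column 1 has {H,He,Be,B,C,N} → Li.
Cell (r6,c2): row 6 has {H,Li,B,N}; column 2 has {He,Li,B,C,N} → Be.
Cell (r6,c5): row 6 has {H,Li,Be,B,N}; column 5 has {H,Li,Be,C,N} → He.
Cell (r7,c3): row 7 has {He,Li,B,C}; column 3 has {H,Li,Be,B} → N.
Cell (r7,c4): row 7 has {He,Li,B,C,N}; column 4 has {H,He,B,C,N} → Be.
Cell (r7,c6): row 7 has {He,Li,Be,B,C,N}; column 6 has {He,Li,B,C,N} → H.
Cell (r3,c2): row 3 has {C,N}; column 2 has {He,Li,Be,B,C,N} → H.
Cell (r3,c3): row 3 has {H,C,N}; column 3 has {H,Li,Be,B,N} → He.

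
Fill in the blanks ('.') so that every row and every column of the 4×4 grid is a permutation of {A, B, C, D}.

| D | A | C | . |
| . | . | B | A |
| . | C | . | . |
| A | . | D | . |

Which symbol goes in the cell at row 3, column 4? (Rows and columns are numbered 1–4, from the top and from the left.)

At row 1, column 4: row 1 has {A,C,D}; column 4 has {A}; that leaves B.
At row 2, column 1: row 2 has {A,B}; column 1 has {A,D}; that leaves C.
At row 2, column 2: row 2 has {A,B,C}; column 2 has {A,C}; that leaves D.
At row 3, column 1: row 3 has {C}; column 1 has {A,C,D}; that leaves B.
At row 3, column 3: row 3 has {B,C}; column 3 has {B,C,D}; that leaves A.
At row 3, column 4: row 3 has {A,B,C}; column 4 has {A,B}; that leaves D.

D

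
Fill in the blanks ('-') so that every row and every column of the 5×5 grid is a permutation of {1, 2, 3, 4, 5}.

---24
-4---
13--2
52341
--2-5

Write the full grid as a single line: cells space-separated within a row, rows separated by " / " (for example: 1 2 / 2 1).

3 5 1 2 4 / 2 4 5 1 3 / 1 3 4 5 2 / 5 2 3 4 1 / 4 1 2 3 5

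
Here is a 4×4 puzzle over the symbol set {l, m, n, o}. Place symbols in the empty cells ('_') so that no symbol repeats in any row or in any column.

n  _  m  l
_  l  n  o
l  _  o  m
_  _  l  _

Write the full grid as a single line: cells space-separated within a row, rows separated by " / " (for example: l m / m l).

n o m l / m l n o / l n o m / o m l n

Cell (r1,c2): row 1 has {l,m,n}; column 2 has {l} → o.
Cell (r2,c1): row 2 has {l,n,o}; column 1 has {l,n} → m.
Cell (r3,c2): row 3 has {l,m,o}; column 2 has {l,o} → n.
Cell (r4,c1): row 4 has {l}; column 1 has {l,m,n} → o.
Cell (r4,c2): row 4 has {l,o}; column 2 has {l,n,o} → m.
Cell (r4,c4): row 4 has {l,m,o}; column 4 has {l,m,o} → n.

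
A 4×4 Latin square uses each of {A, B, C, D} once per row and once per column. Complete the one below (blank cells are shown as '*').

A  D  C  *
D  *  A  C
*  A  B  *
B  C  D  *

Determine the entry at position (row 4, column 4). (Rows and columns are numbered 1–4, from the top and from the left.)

A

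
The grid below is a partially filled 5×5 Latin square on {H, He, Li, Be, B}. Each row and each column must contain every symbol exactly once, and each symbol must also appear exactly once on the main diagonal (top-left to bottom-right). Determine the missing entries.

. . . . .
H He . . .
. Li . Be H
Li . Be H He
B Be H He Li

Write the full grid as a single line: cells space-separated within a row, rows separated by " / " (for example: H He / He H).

At row 1, column 1: row 1 is empty so far; column 1 has {H,Li,B}; the diagonal has {H,He,Li}; that leaves Be.
At row 1, column 5: row 1 has {Be}; column 5 has {H,He,Li}; that leaves B.
At row 2, column 5: row 2 has {H,He}; column 5 has {H,He,Li,B}; that leaves Be.
At row 3, column 1: row 3 has {H,Li,Be}; column 1 has {H,Li,Be,B}; that leaves He.
At row 3, column 3: row 3 has {H,He,Li,Be}; column 3 has {H,Be}; the diagonal has {H,He,Li,Be}; that leaves B.
At row 4, column 2: row 4 has {H,He,Li,Be}; column 2 has {He,Li,Be}; that leaves B.
At row 1, column 2: row 1 has {Be,B}; column 2 has {He,Li,Be,B}; that leaves H.
At row 1, column 4: row 1 has {H,Be,B}; column 4 has {H,He,Be}; that leaves Li.
At row 2, column 3: row 2 has {H,He,Be}; column 3 has {H,Be,B}; that leaves Li.
At row 2, column 4: row 2 has {H,He,Li,Be}; column 4 has {H,He,Li,Be}; that leaves B.
At row 1, column 3: row 1 has {H,Li,Be,B}; column 3 has {H,Li,Be,B}; that leaves He.

Be H He Li B / H He Li B Be / He Li B Be H / Li B Be H He / B Be H He Li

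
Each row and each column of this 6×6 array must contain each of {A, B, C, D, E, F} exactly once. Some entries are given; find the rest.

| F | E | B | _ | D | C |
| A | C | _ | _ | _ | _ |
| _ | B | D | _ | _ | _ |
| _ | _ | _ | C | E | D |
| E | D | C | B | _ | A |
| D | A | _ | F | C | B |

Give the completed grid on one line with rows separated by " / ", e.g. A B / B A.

Cell (r1,c4): row 1 has {B,C,D,E,F}; column 4 has {B,C,F} → A.
Cell (r3,c1): row 3 has {B,D}; column 1 has {A,D,E,F} → C.
Cell (r3,c4): row 3 has {B,C,D}; column 4 has {A,B,C,F} → E.
Cell (r3,c6): row 3 has {B,C,D,E}; column 6 has {A,B,C,D} → F.
Cell (r4,c1): row 4 has {C,D,E}; column 1 has {A,C,D,E,F} → B.
Cell (r4,c2): row 4 has {B,C,D,E}; column 2 has {A,B,C,D,E} → F.
Cell (r4,c3): row 4 has {B,C,D,E,F}; column 3 has {B,C,D} → A.
Cell (r5,c5): row 5 has {A,B,C,D,E}; column 5 has {C,D,E} → F.
Cell (r6,c3): row 6 has {A,B,C,D,F}; column 3 has {A,B,C,D} → E.
Cell (r2,c3): row 2 has {A,C}; column 3 has {A,B,C,D,E} → F.
Cell (r2,c4): row 2 has {A,C,F}; column 4 has {A,B,C,E,F} → D.
Cell (r2,c5): row 2 has {A,C,D,F}; column 5 has {C,D,E,F} → B.
Cell (r2,c6): row 2 has {A,B,C,D,F}; column 6 has {A,B,C,D,F} → E.
Cell (r3,c5): row 3 has {B,C,D,E,F}; column 5 has {B,C,D,E,F} → A.

F E B A D C / A C F D B E / C B D E A F / B F A C E D / E D C B F A / D A E F C B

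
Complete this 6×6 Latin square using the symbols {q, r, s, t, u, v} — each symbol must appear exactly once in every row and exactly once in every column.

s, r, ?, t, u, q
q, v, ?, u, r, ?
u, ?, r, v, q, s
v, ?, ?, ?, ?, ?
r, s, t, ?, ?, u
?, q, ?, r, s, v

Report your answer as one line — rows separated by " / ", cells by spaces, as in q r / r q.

s r v t u q / q v s u r t / u t r v q s / v u q s t r / r s t q v u / t q u r s v

(r1,c3) = v
(r2,c3) = s
(r2,c6) = t
(r3,c2) = t
(r4,c2) = u
(r4,c3) = q
(r4,c4) = s
(r4,c5) = t
(r4,c6) = r
(r5,c4) = q
(r5,c5) = v
(r6,c1) = t
(r6,c3) = u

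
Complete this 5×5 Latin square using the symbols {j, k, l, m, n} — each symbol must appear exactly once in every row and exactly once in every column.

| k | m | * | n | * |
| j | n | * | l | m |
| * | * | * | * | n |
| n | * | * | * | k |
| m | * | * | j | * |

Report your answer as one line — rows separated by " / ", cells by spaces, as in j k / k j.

k m l n j / j n k l m / l j m k n / n l j m k / m k n j l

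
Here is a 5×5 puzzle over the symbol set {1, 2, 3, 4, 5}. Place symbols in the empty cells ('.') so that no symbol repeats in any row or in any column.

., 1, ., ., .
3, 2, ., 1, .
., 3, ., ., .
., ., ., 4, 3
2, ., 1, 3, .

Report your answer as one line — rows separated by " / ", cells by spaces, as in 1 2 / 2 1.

4 1 3 5 2 / 3 2 5 1 4 / 5 3 4 2 1 / 1 5 2 4 3 / 2 4 1 3 5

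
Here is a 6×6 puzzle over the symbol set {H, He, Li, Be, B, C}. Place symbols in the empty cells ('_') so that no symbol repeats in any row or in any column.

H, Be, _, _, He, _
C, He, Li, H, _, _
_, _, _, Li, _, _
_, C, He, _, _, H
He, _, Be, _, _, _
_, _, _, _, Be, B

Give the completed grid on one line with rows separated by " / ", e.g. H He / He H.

(r2,c5) = B
(r2,c6) = Be
(r4,c5) = Li
(r6,c1) = Li
(r6,c2) = H
(r6,c3) = C
(r6,c4) = He
(r1,c3) = B
(r1,c4) = C
(r1,c6) = Li
(r3,c2) = B
(r3,c3) = H
(r3,c5) = C
(r3,c6) = He
(r5,c2) = Li
(r5,c4) = B
(r5,c5) = H
(r5,c6) = C
(r3,c1) = Be
(r4,c1) = B
(r4,c4) = Be

H Be B C He Li / C He Li H B Be / Be B H Li C He / B C He Be Li H / He Li Be B H C / Li H C He Be B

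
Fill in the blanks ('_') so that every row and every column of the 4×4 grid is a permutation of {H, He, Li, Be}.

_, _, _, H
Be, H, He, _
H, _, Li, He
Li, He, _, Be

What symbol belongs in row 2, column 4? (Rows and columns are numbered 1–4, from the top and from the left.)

Li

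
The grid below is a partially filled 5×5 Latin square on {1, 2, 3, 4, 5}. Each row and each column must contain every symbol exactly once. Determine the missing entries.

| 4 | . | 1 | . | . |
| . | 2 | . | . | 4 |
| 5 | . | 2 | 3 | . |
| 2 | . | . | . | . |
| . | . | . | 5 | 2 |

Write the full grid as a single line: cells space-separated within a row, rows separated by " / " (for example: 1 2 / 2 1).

4 5 1 2 3 / 3 2 5 1 4 / 5 4 2 3 1 / 2 1 3 4 5 / 1 3 4 5 2

At row 1, column 4: row 1 has {1,4}; column 4 has {3,5}; that leaves 2.
At row 2, column 4: row 2 has {2,4}; column 4 has {2,3,5}; that leaves 1.
At row 3, column 5: row 3 has {2,3,5}; column 5 has {2,4}; that leaves 1.
At row 4, column 4: row 4 has {2}; column 4 has {1,2,3,5}; that leaves 4.
At row 2, column 1: row 2 has {1,2,4}; column 1 has {2,4,5}; that leaves 3.
At row 2, column 3: row 2 has {1,2,3,4}; column 3 has {1,2}; that leaves 5.
At row 3, column 2: row 3 has {1,2,3,5}; column 2 has {2}; that leaves 4.
At row 4, column 3: row 4 has {2,4}; column 3 has {1,2,5}; that leaves 3.
At row 4, column 5: row 4 has {2,3,4}; column 5 has {1,2,4}; that leaves 5.
At row 5, column 1: row 5 has {2,5}; column 1 has {2,3,4,5}; that leaves 1.
At row 5, column 2: row 5 has {1,2,5}; column 2 has {2,4}; that leaves 3.
At row 5, column 3: row 5 has {1,2,3,5}; column 3 has {1,2,3,5}; that leaves 4.
At row 1, column 2: row 1 has {1,2,4}; column 2 has {2,3,4}; that leaves 5.
At row 1, column 5: row 1 has {1,2,4,5}; column 5 has {1,2,4,5}; that leaves 3.
At row 4, column 2: row 4 has {2,3,4,5}; column 2 has {2,3,4,5}; that leaves 1.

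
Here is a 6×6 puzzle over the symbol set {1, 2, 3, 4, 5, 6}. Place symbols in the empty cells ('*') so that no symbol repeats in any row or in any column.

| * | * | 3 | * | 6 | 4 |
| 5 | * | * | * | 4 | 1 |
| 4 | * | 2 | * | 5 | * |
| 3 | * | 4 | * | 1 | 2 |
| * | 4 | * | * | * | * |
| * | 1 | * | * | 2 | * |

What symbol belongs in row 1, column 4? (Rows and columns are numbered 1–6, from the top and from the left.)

(r2,c3) = 6
(r5,c5) = 3
(r6,c1) = 6
(r6,c3) = 5
(r6,c6) = 3
(r3,c6) = 6
(r5,c3) = 1
(r5,c6) = 5
(r6,c4) = 4
(r3,c2) = 3
(r3,c4) = 1
(r5,c1) = 2
(r5,c4) = 6
(r1,c1) = 1
(r2,c2) = 2
(r2,c4) = 3
(r4,c4) = 5
(r1,c2) = 5
(r1,c4) = 2

2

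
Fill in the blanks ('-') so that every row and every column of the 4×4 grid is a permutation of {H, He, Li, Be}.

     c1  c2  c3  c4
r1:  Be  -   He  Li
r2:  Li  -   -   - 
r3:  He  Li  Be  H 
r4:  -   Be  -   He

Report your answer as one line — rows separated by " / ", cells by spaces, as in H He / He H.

(r1,c2) = H
(r2,c2) = He
(r2,c3) = H
(r2,c4) = Be
(r4,c1) = H
(r4,c3) = Li

Be H He Li / Li He H Be / He Li Be H / H Be Li He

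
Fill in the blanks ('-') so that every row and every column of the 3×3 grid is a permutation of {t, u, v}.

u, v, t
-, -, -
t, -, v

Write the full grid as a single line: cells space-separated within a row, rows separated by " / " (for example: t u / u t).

row 2 is empty so far; column 1 has {t,u} — only v is left for (r2,c1).
row 2 has {v}; column 3 has {t,v} — only u is left for (r2,c3).
row 3 has {t,v}; column 2 has {v} — only u is left for (r3,c2).
row 2 has {u,v}; column 2 has {u,v} — only t is left for (r2,c2).

u v t / v t u / t u v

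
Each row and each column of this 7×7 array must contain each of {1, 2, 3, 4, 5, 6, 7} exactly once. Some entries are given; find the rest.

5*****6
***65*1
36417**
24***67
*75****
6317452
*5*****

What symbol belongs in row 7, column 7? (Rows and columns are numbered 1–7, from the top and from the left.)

Cell (r2,c2): row 2 has {1,5,6}; column 2 has {3,4,5,6,7} → 2.
Cell (r3,c6): row 3 has {1,3,4,6,7}; column 6 has {5,6} → 2.
Cell (r3,c7): row 3 has {1,2,3,4,6,7}; column 7 has {1,2,6,7} → 5.
Cell (r4,c3): row 4 has {2,4,6,7}; column 3 has {1,4,5} → 3.
Cell (r4,c4): row 4 has {2,3,4,6,7}; column 4 has {1,6,7} → 5.
Cell (r4,c5): row 4 has {2,3,4,5,6,7}; column 5 has {4,5,7} → 1.
Cell (r1,c2): row 1 has {5,6}; column 2 has {2,3,4,5,6,7} → 1.
Cell (r2,c3): row 2 has {1,2,5,6}; column 3 has {1,3,4,5} → 7.
Cell (r1,c3): row 1 has {1,5,6}; column 3 has {1,3,4,5,7} → 2.
Cell (r1,c5): row 1 has {1,2,5,6}; column 5 has {1,4,5,7} → 3.
Cell (r2,c1): row 2 has {1,2,5,6,7}; column 1 has {2,3,5,6} → 4.
Cell (r2,c6): row 2 has {1,2,4,5,6,7}; column 6 has {2,5,6} → 3.
Cell (r5,c1): row 5 has {5,7}; column 1 has {2,3,4,5,6} → 1.
Cell (r5,c6): row 5 has {1,5,7}; column 6 has {2,3,5,6} → 4.
Cell (r5,c7): row 5 has {1,4,5,7}; column 7 has {1,2,5,6,7} → 3.
Cell (r7,c1): row 7 has {5}; column 1 has {1,2,3,4,5,6} → 7.
Cell (r7,c3): row 7 has {5,7}; column 3 has {1,2,3,4,5,7} → 6.
Cell (r7,c5): row 7 has {5,6,7}; column 5 has {1,3,4,5,7} → 2.
Cell (r7,c6): row 7 has {2,5,6,7}; column 6 has {2,3,4,5,6} → 1.
Cell (r7,c7): row 7 has {1,2,5,6,7}; column 7 has {1,2,3,5,6,7} → 4.

4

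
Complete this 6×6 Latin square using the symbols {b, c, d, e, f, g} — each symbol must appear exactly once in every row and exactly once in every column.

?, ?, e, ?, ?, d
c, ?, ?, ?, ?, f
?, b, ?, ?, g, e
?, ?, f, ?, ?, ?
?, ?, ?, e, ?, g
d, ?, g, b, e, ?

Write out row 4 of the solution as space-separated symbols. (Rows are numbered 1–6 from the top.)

e g f d c b

(r3,c1) = f
(r5,c1) = b
(r6,c6) = c
(r1,c1) = g
(r4,c1) = e
(r4,c6) = b
(r6,c2) = f
(r1,c2) = c
(r1,c4) = f
(r1,c5) = b
(r2,c5) = d
(r4,c5) = c
(r5,c2) = d
(r5,c3) = c
(r5,c5) = f
(r2,c3) = b
(r2,c4) = g
(r3,c3) = d
(r3,c4) = c
(r4,c2) = g
(r4,c4) = d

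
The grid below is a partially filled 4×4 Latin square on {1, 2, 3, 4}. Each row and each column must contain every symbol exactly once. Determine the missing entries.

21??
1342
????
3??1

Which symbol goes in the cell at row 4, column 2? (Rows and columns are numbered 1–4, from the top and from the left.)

4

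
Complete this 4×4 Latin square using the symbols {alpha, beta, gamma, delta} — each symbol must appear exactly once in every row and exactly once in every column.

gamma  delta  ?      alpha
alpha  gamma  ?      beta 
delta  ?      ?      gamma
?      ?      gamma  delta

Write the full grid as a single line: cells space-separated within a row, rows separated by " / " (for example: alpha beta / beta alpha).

(r1,c3) = beta
(r2,c3) = delta
(r3,c3) = alpha
(r4,c1) = beta
(r4,c2) = alpha
(r3,c2) = beta

gamma delta beta alpha / alpha gamma delta beta / delta beta alpha gamma / beta alpha gamma delta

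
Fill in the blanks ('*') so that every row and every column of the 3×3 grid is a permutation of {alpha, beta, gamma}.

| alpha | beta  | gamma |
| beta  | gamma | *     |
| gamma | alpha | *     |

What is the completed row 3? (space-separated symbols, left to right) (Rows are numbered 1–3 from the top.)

gamma alpha beta

(r2,c3) = alpha
(r3,c3) = beta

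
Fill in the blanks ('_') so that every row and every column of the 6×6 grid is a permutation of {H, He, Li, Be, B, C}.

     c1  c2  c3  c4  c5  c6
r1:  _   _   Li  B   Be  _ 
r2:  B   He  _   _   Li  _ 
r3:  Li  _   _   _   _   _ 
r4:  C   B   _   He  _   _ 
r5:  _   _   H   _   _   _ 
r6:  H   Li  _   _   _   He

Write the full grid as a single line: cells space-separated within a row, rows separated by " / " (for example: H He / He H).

(r1,c1) = He
(r4,c3) = Be
(r4,c5) = H
(r4,c6) = Li
(r5,c1) = Be
(r5,c2) = C
(r5,c4) = Li
(r5,c6) = B
(r1,c2) = H
(r1,c6) = C
(r2,c3) = C
(r3,c2) = Be
(r3,c6) = H
(r5,c5) = He
(r6,c3) = B
(r6,c5) = C
(r2,c6) = Be
(r3,c3) = He
(r3,c4) = C
(r3,c5) = B
(r6,c4) = Be
(r2,c4) = H

He H Li B Be C / B He C H Li Be / Li Be He C B H / C B Be He H Li / Be C H Li He B / H Li B Be C He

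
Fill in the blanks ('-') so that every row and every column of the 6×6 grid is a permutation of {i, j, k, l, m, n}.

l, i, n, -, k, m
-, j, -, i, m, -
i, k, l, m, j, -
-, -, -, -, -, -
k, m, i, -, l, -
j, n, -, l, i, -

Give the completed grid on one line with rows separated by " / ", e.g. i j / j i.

l i n j k m / n j k i m l / i k l m j n / m l j k n i / k m i n l j / j n m l i k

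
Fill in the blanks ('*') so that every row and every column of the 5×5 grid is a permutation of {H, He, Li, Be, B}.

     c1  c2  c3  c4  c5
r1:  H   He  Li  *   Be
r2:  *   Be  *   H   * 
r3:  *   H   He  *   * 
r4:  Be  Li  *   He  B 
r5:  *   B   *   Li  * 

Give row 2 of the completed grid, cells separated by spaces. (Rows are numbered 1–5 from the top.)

Li Be B H He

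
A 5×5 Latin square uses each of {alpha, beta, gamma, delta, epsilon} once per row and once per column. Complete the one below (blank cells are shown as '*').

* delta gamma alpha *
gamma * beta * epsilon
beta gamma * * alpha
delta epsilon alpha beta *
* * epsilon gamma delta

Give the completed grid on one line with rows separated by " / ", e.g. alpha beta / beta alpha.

epsilon delta gamma alpha beta / gamma alpha beta delta epsilon / beta gamma delta epsilon alpha / delta epsilon alpha beta gamma / alpha beta epsilon gamma delta

(r1,c1) = epsilon
(r1,c5) = beta
(r2,c2) = alpha
(r2,c4) = delta
(r3,c3) = delta
(r3,c4) = epsilon
(r4,c5) = gamma
(r5,c1) = alpha
(r5,c2) = beta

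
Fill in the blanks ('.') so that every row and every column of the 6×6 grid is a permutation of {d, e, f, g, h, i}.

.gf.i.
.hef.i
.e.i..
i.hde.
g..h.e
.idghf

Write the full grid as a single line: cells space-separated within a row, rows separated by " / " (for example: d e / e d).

h g f e i d / d h e f g i / f e g i d h / i f h d e g / g d i h f e / e i d g h f

(r1,c4) = e
(r2,c1) = d
(r2,c5) = g
(r3,c3) = g
(r4,c2) = f
(r4,c6) = g
(r5,c2) = d
(r5,c3) = i
(r5,c5) = f
(r6,c1) = e
(r1,c1) = h
(r1,c6) = d
(r3,c1) = f
(r3,c5) = d
(r3,c6) = h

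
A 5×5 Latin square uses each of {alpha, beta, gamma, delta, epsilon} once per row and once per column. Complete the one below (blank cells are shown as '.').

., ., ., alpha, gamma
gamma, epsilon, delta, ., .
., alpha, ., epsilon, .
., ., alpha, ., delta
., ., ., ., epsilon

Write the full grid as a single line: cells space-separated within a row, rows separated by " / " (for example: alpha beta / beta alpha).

(r2,c4) = beta
(r2,c5) = alpha
(r3,c5) = beta
(r4,c4) = gamma
(r5,c4) = delta
(r3,c1) = delta
(r3,c3) = gamma
(r4,c2) = beta
(r5,c2) = gamma
(r5,c3) = beta
(r1,c2) = delta
(r1,c3) = epsilon
(r4,c1) = epsilon
(r5,c1) = alpha
(r1,c1) = beta

beta delta epsilon alpha gamma / gamma epsilon delta beta alpha / delta alpha gamma epsilon beta / epsilon beta alpha gamma delta / alpha gamma beta delta epsilon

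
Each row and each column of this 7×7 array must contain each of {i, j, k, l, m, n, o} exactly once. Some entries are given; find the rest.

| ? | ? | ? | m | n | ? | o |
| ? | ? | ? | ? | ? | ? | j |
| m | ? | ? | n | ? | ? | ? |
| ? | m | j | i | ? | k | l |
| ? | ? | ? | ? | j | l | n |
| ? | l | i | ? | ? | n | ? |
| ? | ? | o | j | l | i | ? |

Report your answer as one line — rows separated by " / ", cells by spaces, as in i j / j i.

l i k m n j o / o k n l i m j / m j l n k o i / n m j i o k l / i o m k j l n / j l i o m n k / k n o j l i m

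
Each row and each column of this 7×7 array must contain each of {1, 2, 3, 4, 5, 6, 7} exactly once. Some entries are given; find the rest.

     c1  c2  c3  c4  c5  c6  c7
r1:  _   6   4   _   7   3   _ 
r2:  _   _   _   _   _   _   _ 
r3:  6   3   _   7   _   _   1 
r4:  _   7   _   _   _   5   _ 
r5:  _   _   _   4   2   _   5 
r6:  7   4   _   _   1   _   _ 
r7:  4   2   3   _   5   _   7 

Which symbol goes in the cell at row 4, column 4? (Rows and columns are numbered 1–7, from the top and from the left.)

(r1,c7): row 1 has {3,4,6,7}; column 7 has {1,5,7}, so it must be 2.
(r3,c5): row 3 has {1,3,6,7}; column 5 has {1,2,5,7}, so it must be 4.
(r3,c6): row 3 has {1,3,4,6,7}; column 6 has {3,5}, so it must be 2.
(r5,c2): row 5 has {2,4,5}; column 2 has {2,3,4,6,7}, so it must be 1.
(r6,c6): row 6 has {1,4,7}; column 6 has {2,3,5}, so it must be 6.
(r6,c7): row 6 has {1,4,6,7}; column 7 has {1,2,5,7}, so it must be 3.
(r7,c6): row 7 has {2,3,4,5,7}; column 6 has {2,3,5,6}, so it must be 1.
(r2,c2): row 2 is empty so far; column 2 has {1,2,3,4,6,7}, so it must be 5.
(r3,c3): row 3 has {1,2,3,4,6,7}; column 3 has {3,4}, so it must be 5.
(r5,c1): row 5 has {1,2,4,5}; column 1 has {4,6,7}, so it must be 3.
(r5,c6): row 5 has {1,2,3,4,5}; column 6 has {1,2,3,5,6}, so it must be 7.
(r6,c3): row 6 has {1,3,4,6,7}; column 3 has {3,4,5}, so it must be 2.
(r6,c4): row 6 has {1,2,3,4,6,7}; column 4 has {4,7}, so it must be 5.
(r7,c4): row 7 has {1,2,3,4,5,7}; column 4 has {4,5,7}, so it must be 6.
(r1,c4): row 1 has {2,3,4,6,7}; column 4 has {4,5,6,7}, so it must be 1.
(r2,c6): row 2 has {5}; column 6 has {1,2,3,5,6,7}, so it must be 4.
(r2,c7): row 2 has {4,5}; column 7 has {1,2,3,5,7}, so it must be 6.
(r4,c7): row 4 has {5,7}; column 7 has {1,2,3,5,6,7}, so it must be 4.
(r5,c3): row 5 has {1,2,3,4,5,7}; column 3 has {2,3,4,5}, so it must be 6.
(r1,c1): row 1 has {1,2,3,4,6,7}; column 1 has {3,4,6,7}, so it must be 5.
(r2,c5): row 2 has {4,5,6}; column 5 has {1,2,4,5,7}, so it must be 3.
(r4,c3): row 4 has {4,5,7}; column 3 has {2,3,4,5,6}, so it must be 1.
(r4,c5): row 4 has {1,4,5,7}; column 5 has {1,2,3,4,5,7}, so it must be 6.
(r2,c3): row 2 has {3,4,5,6}; column 3 has {1,2,3,4,5,6}, so it must be 7.
(r2,c4): row 2 has {3,4,5,6,7}; column 4 has {1,4,5,6,7}, so it must be 2.
(r4,c1): row 4 has {1,4,5,6,7}; column 1 has {3,4,5,6,7}, so it must be 2.
(r4,c4): row 4 has {1,2,4,5,6,7}; column 4 has {1,2,4,5,6,7}, so it must be 3.

3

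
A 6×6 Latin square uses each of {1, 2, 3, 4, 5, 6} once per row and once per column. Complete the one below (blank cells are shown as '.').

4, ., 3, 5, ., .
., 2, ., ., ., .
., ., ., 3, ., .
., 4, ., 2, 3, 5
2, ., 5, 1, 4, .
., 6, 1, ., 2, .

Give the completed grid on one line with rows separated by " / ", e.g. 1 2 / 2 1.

4 1 3 5 6 2 / 3 2 4 6 5 1 / 6 5 2 3 1 4 / 1 4 6 2 3 5 / 2 3 5 1 4 6 / 5 6 1 4 2 3

Cell (r1,c2): row 1 has {3,4,5}; column 2 has {2,4,6} → 1.
Cell (r1,c5): row 1 has {1,3,4,5}; column 5 has {2,3,4} → 6.
Cell (r1,c6): row 1 has {1,3,4,5,6}; column 6 has {5} → 2.
Cell (r3,c2): row 3 has {3}; column 2 has {1,2,4,6} → 5.
Cell (r3,c5): row 3 has {3,5}; column 5 has {2,3,4,6} → 1.
Cell (r4,c3): row 4 has {2,3,4,5}; column 3 has {1,3,5} → 6.
Cell (r5,c2): row 5 has {1,2,4,5}; column 2 has {1,2,4,5,6} → 3.
Cell (r5,c6): row 5 has {1,2,3,4,5}; column 6 has {2,5} → 6.
Cell (r6,c4): row 6 has {1,2,6}; column 4 has {1,2,3,5} → 4.
Cell (r6,c6): row 6 has {1,2,4,6}; column 6 has {2,5,6} → 3.
Cell (r2,c3): row 2 has {2}; column 3 has {1,3,5,6} → 4.
Cell (r2,c4): row 2 has {2,4}; column 4 has {1,2,3,4,5} → 6.
Cell (r2,c5): row 2 has {2,4,6}; column 5 has {1,2,3,4,6} → 5.
Cell (r2,c6): row 2 has {2,4,5,6}; column 6 has {2,3,5,6} → 1.
Cell (r3,c1): row 3 has {1,3,5}; column 1 has {2,4} → 6.
Cell (r3,c3): row 3 has {1,3,5,6}; column 3 has {1,3,4,5,6} → 2.
Cell (r3,c6): row 3 has {1,2,3,5,6}; column 6 has {1,2,3,5,6} → 4.
Cell (r4,c1): row 4 has {2,3,4,5,6}; column 1 has {2,4,6} → 1.
Cell (r6,c1): row 6 has {1,2,3,4,6}; column 1 has {1,2,4,6} → 5.
Cell (r2,c1): row 2 has {1,2,4,5,6}; column 1 has {1,2,4,5,6} → 3.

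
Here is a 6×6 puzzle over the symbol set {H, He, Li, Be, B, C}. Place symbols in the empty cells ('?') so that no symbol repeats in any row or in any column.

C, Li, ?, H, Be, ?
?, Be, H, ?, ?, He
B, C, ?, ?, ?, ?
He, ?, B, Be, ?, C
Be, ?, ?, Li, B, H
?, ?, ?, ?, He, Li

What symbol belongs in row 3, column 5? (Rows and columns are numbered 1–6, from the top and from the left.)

H

(r1,c3) = He
(r1,c6) = B
(r2,c1) = Li
(r2,c5) = C
(r3,c4) = He
(r3,c6) = Be
(r4,c2) = H
(r4,c5) = Li
(r5,c2) = He
(r5,c3) = C
(r6,c1) = H
(r6,c2) = B
(r6,c3) = Be
(r6,c4) = C
(r2,c4) = B
(r3,c3) = Li
(r3,c5) = H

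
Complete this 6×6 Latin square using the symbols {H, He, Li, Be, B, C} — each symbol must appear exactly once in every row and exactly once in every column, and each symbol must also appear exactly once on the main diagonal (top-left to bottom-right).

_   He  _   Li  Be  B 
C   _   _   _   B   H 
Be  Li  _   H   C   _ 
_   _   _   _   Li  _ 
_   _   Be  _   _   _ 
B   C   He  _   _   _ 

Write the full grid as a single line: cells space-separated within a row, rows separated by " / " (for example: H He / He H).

Cell (r1,c1): row 1 has {He,Li,Be,B}; column 1 has {Be,B,C}; the diagonal is empty so far → H.
Cell (r1,c3): row 1 has {H,He,Li,Be,B}; column 3 has {He,Be} → C.
Cell (r2,c2): row 2 has {H,B,C}; column 2 has {He,Li,C}; the diagonal has {H} → Be.
Cell (r2,c3): row 2 has {H,Be,B,C}; column 3 has {He,Be,C} → Li.
Cell (r2,c4): row 2 has {H,Li,Be,B,C}; column 4 has {H,Li} → He.
Cell (r3,c3): row 3 has {H,Li,Be,C}; column 3 has {He,Li,Be,C}; the diagonal has {H,Be} → B.
Cell (r3,c6): row 3 has {H,Li,Be,B,C}; column 6 has {H,B} → He.
Cell (r4,c1): row 4 has {Li}; column 1 has {H,Be,B,C} → He.
Cell (r4,c3): row 4 has {He,Li}; column 3 has {He,Li,Be,B,C} → H.
Cell (r4,c4): row 4 has {H,He,Li}; column 4 has {H,He,Li}; the diagonal has {H,Be,B} → C.
Cell (r4,c6): row 4 has {H,He,Li,C}; column 6 has {H,He,B} → Be.
Cell (r5,c1): row 5 has {Be}; column 1 has {H,He,Be,B,C} → Li.
Cell (r5,c4): row 5 has {Li,Be}; column 4 has {H,He,Li,C} → B.
Cell (r5,c5): row 5 has {Li,Be,B}; column 5 has {Li,Be,B,C}; the diagonal has {H,Be,B,C} → He.
Cell (r5,c6): row 5 has {He,Li,Be,B}; column 6 has {H,He,Be,B} → C.
Cell (r6,c4): row 6 has {He,B,C}; column 4 has {H,He,Li,B,C} → Be.
Cell (r6,c5): row 6 has {He,Be,B,C}; column 5 has {He,Li,Be,B,C} → H.
Cell (r6,c6): row 6 has {H,He,Be,B,C}; column 6 has {H,He,Be,B,C}; the diagonal has {H,He,Be,B,C} → Li.
Cell (r4,c2): row 4 has {H,He,Li,Be,C}; column 2 has {He,Li,Be,C} → B.
Cell (r5,c2): row 5 has {He,Li,Be,B,C}; column 2 has {He,Li,Be,B,C} → H.

H He C Li Be B / C Be Li He B H / Be Li B H C He / He B H C Li Be / Li H Be B He C / B C He Be H Li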